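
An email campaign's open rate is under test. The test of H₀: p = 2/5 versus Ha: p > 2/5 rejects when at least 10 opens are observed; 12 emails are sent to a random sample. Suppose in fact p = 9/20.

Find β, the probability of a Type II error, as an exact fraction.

812745962073749/819200000000000

β = P(fail to reject H₀ | Ha true) = P(K ≤ 9 | p = 9/20), K ~ Binomial(12, 9/20).
Summing C(12,j)·(9/20)^j·(11/20)^{12-j} for j = 0..9 gives 812745962073749/819200000000000.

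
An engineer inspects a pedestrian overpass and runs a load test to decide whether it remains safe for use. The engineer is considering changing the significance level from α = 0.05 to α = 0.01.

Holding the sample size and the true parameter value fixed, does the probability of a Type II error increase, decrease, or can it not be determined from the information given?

Tightening α shrinks the rejection region. When Ha holds, fewer sample outcomes clear the stricter threshold, so more fall in the acceptance region.

It increases.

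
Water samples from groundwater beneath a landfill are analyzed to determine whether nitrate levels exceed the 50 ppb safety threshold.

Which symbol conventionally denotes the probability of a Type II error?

β

P(Type II error) = P(fail to reject H₀ | H₀ false) = β.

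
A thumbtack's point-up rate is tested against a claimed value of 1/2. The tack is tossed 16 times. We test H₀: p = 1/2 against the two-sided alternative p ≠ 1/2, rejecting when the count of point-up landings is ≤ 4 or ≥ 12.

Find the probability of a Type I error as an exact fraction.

α = P(S ≤ 4 or S ≥ 12 | p = 1/2), S ~ Binomial(16, 1/2).
By symmetry, α = 2·P(S ≤ 4) = 2·(1 + 16 + 120 + 560 + 1820)/65536 = 5034/65536 = 2517/32768.

2517/32768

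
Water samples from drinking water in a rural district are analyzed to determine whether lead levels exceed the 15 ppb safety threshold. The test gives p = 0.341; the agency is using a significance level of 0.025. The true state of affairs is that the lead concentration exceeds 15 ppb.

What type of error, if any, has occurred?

Type II error

The conventional null hypothesis is that the lead concentration is at or below 15 ppb (safe).
Since p = 0.341 ≥ α = 0.025, H₀ is not rejected.
H₀ is false (actually the lead concentration exceeds 15 ppb).
Failing to reject a false H₀ is a Type II error.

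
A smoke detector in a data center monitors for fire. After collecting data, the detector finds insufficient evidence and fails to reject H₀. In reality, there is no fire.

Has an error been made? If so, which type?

Neither — the decision is correct.

The conventional null hypothesis here is that there is no fire.
The test retained a true H₀ — the decision matches the true state.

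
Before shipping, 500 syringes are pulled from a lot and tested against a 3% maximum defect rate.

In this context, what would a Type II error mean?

With the conventional null hypothesis that the lot's defect rate is 3% (within specification):
A Type II error is failing to reject H₀ when H₀ is false.
Here that means accepting the lot and shipping it when actually the lot's defect rate exceeds 3%.

A Type II error would mean concluding that the lot's defect rate is 3% (within specification) (or at least failing to establish that the lot's defect rate exceeds 3%) when in fact the lot's defect rate exceeds 3%.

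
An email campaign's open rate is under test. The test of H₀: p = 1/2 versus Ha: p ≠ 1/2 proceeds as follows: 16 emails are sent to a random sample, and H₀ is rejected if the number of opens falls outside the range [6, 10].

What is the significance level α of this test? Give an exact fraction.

6885/32768

Under H₀, K ~ Binomial(16, 1/2); α is the probability of landing in either tail, P(K ≤ 5) + P(K ≥ 11).
By symmetry, α = 2·P(K ≤ 5) = 2·(1 + 16 + 120 + 560 + 1820 + 4368)/65536 = 13770/65536 = 6885/32768.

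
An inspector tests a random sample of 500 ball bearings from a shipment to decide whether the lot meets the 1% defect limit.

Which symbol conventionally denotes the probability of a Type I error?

α

P(Type I error) = P(reject H₀ | H₀ true) = α, the significance level.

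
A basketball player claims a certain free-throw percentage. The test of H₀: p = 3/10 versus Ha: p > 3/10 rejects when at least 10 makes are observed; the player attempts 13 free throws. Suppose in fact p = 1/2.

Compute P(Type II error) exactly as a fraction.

3907/4096

β = P(fail to reject H₀ | Ha true) = P(S ≤ 9 | p = 1/2), S ~ Binomial(13, 1/2).
Adding the binomial probabilities P(S=0)+…+P(S=9) at p = 1/2 gives 3907/4096.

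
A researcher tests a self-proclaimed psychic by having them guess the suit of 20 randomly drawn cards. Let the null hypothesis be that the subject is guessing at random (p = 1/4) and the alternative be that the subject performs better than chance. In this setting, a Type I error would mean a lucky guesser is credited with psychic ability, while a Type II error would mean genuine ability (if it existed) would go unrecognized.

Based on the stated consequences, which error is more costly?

Type I error

The Type I consequence (a lucky guesser is credited with psychic ability) is more severe than the Type II consequence (genuine ability (if it existed) would go unrecognized).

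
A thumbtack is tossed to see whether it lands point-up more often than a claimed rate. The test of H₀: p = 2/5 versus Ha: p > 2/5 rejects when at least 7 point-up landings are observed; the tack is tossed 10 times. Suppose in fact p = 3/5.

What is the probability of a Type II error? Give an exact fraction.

6032416/9765625

β = P(fail to reject H₀ | Ha true) = P(K ≤ 6 | p = 3/5), K ~ Binomial(10, 3/5).
Adding the binomial probabilities P(K=0)+…+P(K=6) at p = 3/5 gives 6032416/9765625.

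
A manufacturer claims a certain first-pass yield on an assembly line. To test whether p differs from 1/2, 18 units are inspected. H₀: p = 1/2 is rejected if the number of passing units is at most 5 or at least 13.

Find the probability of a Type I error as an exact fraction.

Under H₀, X ~ Binomial(18, 1/2); α is the probability of landing in either tail, P(X ≤ 5) + P(X ≥ 13).
The two tails are symmetric, so α = 2·(1 + 18 + 153 + 816 + 3060 + 8568)/2^18 = 25232/262144 = 1577/16384.

1577/16384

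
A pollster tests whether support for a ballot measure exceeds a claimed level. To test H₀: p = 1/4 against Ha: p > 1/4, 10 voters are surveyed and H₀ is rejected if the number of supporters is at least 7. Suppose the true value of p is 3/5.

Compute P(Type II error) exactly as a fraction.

Under the alternative p = 3/5, Y ~ Binomial(10, 3/5); β is the probability the test does not reject, P(Y < 7).
Adding the binomial probabilities P(Y=0)+…+P(Y=6) at p = 3/5 gives 6032416/9765625.

6032416/9765625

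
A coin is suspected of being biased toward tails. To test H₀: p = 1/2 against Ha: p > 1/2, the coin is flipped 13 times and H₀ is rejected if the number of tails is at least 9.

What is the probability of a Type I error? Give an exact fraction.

α = P(reject H₀ | H₀ true) = P(K ≥ 9 | p = 1/2), with K ~ Binomial(13, 1/2).
Summing the upper tail: (715 + 286 + 78 + 13 + 1) / 2^13 = 1093/8192.

1093/8192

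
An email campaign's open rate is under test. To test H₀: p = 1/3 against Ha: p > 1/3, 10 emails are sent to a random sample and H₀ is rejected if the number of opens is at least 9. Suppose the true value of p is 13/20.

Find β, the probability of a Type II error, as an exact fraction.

β = P(fail to reject H₀ | Ha true) = P(S ≤ 8 | p = 13/20), S ~ Binomial(10, 13/20).
Equivalently, β = 1 − P(S ≥ 9) = 9359826552041/10240000000000.

9359826552041/10240000000000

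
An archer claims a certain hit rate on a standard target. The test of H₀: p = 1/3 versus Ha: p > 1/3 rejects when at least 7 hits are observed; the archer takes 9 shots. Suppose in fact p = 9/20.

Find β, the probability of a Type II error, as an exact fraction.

30407271323/32000000000

β = P(fail to reject H₀ | Ha true) = P(K ≤ 6 | p = 9/20), K ~ Binomial(9, 9/20).
Equivalently, β = 1 − P(K ≥ 7) = 30407271323/32000000000.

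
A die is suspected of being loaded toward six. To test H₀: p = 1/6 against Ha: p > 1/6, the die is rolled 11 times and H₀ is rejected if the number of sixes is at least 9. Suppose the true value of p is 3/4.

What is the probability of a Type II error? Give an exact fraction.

2285053/4194304

β = P(fail to reject H₀ | Ha true) = P(Y ≤ 8 | p = 3/4), Y ~ Binomial(11, 3/4).
Summing C(11,j)·(3/4)^j·(1/4)^{11-j} for j = 0..8 gives 2285053/4194304.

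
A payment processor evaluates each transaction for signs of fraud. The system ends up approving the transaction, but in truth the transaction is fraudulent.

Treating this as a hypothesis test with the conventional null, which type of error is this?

The null hypothesis here is that the transaction is legitimate.
'Approving the transaction' corresponds to failing to reject H₀.
H₀ was not rejected but H₀ is false — a Type II error (false negative).

Type II error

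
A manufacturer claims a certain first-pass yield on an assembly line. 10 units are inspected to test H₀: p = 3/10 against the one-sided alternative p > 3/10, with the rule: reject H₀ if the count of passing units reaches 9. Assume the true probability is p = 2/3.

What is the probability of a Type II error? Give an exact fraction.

β = P(fail to reject H₀ | Ha true) = P(Y ≤ 8 | p = 2/3), Y ~ Binomial(10, 2/3).
Summing C(10,j)·(2/3)^j·(1/3)^{10-j} for j = 0..8 gives 17635/19683.

17635/19683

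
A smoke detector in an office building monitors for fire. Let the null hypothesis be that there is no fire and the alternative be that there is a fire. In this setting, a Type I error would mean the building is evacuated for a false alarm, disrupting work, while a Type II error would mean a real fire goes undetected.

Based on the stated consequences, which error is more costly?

Type II error

The Type II consequence (a real fire goes undetected) is more severe than the Type I consequence (the building is evacuated for a false alarm, disrupting work).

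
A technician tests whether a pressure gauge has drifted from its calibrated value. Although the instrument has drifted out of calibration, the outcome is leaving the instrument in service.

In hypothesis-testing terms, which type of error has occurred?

The null hypothesis here is that the instrument is correctly calibrated.
'Leaving the instrument in service' corresponds to failing to reject H₀.
H₀ was not rejected but H₀ is false — a Type II error (false negative).

Type II error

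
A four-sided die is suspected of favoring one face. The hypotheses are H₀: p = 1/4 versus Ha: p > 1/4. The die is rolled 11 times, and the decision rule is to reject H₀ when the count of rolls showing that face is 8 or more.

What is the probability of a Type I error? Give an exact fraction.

The Type I error probability is α = P(Y ≥ 8) computed under H₀, where Y ~ Binomial(11, 1/4).
Adding the binomial terms for j = 8 through 11 with p = 1/4 yields 623/524288.

623/524288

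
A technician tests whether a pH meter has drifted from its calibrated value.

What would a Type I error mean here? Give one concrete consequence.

With the conventional null hypothesis that the instrument is correctly calibrated:
A Type I error is rejecting H₀ when H₀ is true.
Here that means pulling the instrument for recalibration when actually the instrument is correctly calibrated.

A Type I error would mean concluding that the instrument has drifted out of calibration when in fact the instrument is correctly calibrated. Consequence: a properly working instrument is taken offline unnecessarily.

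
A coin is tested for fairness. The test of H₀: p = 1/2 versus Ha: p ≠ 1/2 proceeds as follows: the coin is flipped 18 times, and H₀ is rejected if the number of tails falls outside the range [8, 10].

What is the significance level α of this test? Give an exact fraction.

15751/32768

The significance level is the null-hypothesis probability of the rejection region {≤7} ∪ {≥11}.
By symmetry, α = 2·P(Y ≤ 7) = 2·(1 + 18 + 153 + 816 + 3060 + 8568 + 18564 + 31824)/262144 = 126008/262144 = 15751/32768.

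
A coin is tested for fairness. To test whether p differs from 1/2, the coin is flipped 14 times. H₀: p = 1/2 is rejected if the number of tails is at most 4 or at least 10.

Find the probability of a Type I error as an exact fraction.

The significance level is the null-hypothesis probability of the rejection region {≤4} ∪ {≥10}.
The two tails are symmetric, so α = 2·(1 + 14 + 91 + 364 + 1001)/2^14 = 2942/16384 = 1471/8192.

1471/8192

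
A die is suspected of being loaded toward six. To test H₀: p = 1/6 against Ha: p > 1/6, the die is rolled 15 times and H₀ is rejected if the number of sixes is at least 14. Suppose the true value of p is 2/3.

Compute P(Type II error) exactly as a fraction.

14070379/14348907

Under the alternative p = 2/3, Y ~ Binomial(15, 2/3); β is the probability the test does not reject, P(Y < 14).
Adding the binomial probabilities P(Y=0)+…+P(Y=13) at p = 2/3 gives 14070379/14348907.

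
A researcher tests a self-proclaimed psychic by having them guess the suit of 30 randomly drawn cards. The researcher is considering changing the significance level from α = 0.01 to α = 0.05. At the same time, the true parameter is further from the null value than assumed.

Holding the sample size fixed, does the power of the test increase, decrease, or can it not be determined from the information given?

It increases.

Relaxing α lowers the evidence threshold; under Ha, outcomes that previously fell short now trigger rejection. A bigger departure from H₀ is easier for the test to detect, so it fails to reject less often. Both changes push β in the same direction.
Since power = 1 − β and β decreases, power increases.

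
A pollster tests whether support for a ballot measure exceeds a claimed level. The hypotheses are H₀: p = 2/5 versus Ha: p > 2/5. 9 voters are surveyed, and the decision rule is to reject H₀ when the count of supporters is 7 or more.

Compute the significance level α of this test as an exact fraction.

Under H₀, X ~ Binomial(9, 2/5), and α = P(X ≥ 7).
P(X ≥ 7) = Σ_{j=7}^{9} C(9,j)·(2/5)^j·(3/5)^{9-j} = 48896/1953125.

48896/1953125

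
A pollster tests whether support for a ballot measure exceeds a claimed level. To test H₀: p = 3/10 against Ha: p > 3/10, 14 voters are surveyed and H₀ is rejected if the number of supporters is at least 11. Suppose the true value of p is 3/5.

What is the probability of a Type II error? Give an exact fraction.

5344795024/6103515625

A Type II error is failing to reject when Ha holds: with p = 3/5, β = P(K ≤ 10).
Adding the binomial probabilities P(K=0)+…+P(K=10) at p = 3/5 gives 5344795024/6103515625.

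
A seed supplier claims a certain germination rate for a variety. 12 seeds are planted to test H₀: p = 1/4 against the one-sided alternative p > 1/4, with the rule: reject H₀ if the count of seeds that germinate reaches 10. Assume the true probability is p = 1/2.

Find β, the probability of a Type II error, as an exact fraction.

Under the alternative p = 1/2, S ~ Binomial(12, 1/2); β is the probability the test does not reject, P(S < 10).
Equivalently, β = 1 − P(S ≥ 10) = 4017/4096.

4017/4096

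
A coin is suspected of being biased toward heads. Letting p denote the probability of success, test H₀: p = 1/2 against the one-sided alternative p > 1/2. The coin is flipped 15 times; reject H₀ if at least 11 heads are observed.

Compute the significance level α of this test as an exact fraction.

The Type I error probability is α = P(S ≥ 11) computed under H₀, where S ~ Binomial(15, 1/2).
Summing the upper tail: (1365 + 455 + 105 + 15 + 1) / 2^15 = 1941/32768.

1941/32768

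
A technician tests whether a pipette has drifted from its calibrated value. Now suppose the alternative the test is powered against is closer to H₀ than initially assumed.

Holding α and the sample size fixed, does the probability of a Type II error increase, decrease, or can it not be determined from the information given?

A smaller true effect puts the Ha sampling distribution closer to H₀, so more of it falls in the non-rejection region.

It increases.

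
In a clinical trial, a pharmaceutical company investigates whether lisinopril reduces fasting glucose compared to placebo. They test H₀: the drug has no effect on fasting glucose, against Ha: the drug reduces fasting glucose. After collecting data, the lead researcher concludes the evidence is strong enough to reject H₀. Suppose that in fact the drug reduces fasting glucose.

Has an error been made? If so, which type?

No error (correct decision).

The test rejected a false H₀ — the decision matches the true state.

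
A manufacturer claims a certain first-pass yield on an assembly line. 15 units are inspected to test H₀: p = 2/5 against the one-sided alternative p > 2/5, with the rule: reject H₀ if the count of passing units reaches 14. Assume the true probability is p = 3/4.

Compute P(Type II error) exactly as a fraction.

Under the alternative p = 3/4, S ~ Binomial(15, 3/4); β is the probability the test does not reject, P(S < 14).
Summing C(15,j)·(3/4)^j·(1/4)^{15-j} for j = 0..13 gives 493824191/536870912.

493824191/536870912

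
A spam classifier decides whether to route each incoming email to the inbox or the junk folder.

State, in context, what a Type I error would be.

With the conventional null hypothesis that the message is legitimate (not spam):
A Type I error is rejecting H₀ when H₀ is true.
Here that means sending the message to the spam folder when actually the message is legitimate (not spam).

A Type I error would mean concluding that the message is spam when in fact the message is legitimate (not spam).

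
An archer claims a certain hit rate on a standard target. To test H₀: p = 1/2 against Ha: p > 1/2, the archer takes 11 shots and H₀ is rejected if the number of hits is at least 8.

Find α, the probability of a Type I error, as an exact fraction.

Under H₀, Y ~ Binomial(11, 1/2), and α = P(Y ≥ 8).
P(Y ≥ 8) = [C(11,8) + C(11,9) + C(11,10) + C(11,11)] / 2^11 = (165 + 55 + 11 + 1) / 2048 = 232/2048 = 29/256.

29/256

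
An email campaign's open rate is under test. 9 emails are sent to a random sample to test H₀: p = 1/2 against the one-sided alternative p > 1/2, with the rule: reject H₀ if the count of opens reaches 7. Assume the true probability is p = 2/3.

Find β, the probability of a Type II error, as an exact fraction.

β = P(fail to reject H₀ | Ha true) = P(S ≤ 6 | p = 2/3), S ~ Binomial(9, 2/3).
Summing C(9,j)·(2/3)^j·(1/3)^{9-j} for j = 0..6 gives 12259/19683.

12259/19683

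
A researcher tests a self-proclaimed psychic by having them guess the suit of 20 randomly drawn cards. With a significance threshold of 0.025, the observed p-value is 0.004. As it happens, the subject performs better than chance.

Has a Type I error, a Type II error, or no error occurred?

Neither — the decision is correct.

The conventional null hypothesis is that the subject is guessing at random (p = 1/4).
Since p = 0.004 < α = 0.025, H₀ is rejected.
H₀ is false (actually the subject performs better than chance).
The decision matches the true state — no error.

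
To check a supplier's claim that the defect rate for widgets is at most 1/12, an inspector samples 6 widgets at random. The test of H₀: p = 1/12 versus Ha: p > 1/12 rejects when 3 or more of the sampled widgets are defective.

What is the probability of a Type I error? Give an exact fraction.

α = P(reject H₀ | H₀ true) = P(Y ≥ 3 | p = 1/12), Y ~ Binomial(6, 1/12).
Via the complement, α = 1 − Σ_{j=0}^{2} C(6,j)(1/12)^j(11/12)^{6-j} = 14251/1492992.

14251/1492992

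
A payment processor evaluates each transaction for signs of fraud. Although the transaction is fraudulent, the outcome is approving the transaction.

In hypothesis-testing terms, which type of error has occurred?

The null hypothesis here is that the transaction is legitimate.
'Approving the transaction' corresponds to failing to reject H₀.
H₀ was not rejected but H₀ is false — a Type II error (false negative).

Type II error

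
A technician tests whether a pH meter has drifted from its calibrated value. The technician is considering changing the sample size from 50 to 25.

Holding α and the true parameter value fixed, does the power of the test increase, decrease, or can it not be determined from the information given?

It decreases.

With less data the test statistic is noisier; under Ha, more outcomes land inside the acceptance region.
Since power = 1 − β and β increases, power decreases.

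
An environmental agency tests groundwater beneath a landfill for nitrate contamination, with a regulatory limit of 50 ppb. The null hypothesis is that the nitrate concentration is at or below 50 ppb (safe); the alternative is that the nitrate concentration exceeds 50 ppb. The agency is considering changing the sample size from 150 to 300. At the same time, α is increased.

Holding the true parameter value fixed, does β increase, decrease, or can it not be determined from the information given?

It decreases.

A larger sample reduces the standard error, pulling the sampling distribution under Ha further from the non-rejection region. With a larger α the critical value moves toward the center, so more of the Ha sampling distribution lies in the rejection region. Both changes push β in the same direction.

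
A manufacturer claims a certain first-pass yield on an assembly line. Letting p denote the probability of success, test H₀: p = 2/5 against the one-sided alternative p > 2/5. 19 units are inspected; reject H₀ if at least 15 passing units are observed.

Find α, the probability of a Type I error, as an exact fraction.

2443902976/3814697265625

α = P(reject H₀ | H₀ true) = P(K ≥ 15 | p = 2/5), with K ~ Binomial(19, 2/5).
P(K ≥ 15) = Σ_{j=15}^{19} C(19,j)·(2/5)^j·(3/5)^{19-j} = 2443902976/3814697265625.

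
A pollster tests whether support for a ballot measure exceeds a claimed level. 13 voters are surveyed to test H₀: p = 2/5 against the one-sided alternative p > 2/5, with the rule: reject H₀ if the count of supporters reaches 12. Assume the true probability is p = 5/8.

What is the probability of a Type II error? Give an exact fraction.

134753406597/137438953472

β = P(fail to reject H₀ | Ha true) = P(Y ≤ 11 | p = 5/8), Y ~ Binomial(13, 5/8).
Summing C(13,j)·(5/8)^j·(3/8)^{13-j} for j = 0..11 gives 134753406597/137438953472.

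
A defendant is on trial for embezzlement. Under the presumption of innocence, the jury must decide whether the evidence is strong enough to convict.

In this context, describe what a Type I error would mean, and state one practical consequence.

A Type I error would mean concluding that the defendant is guilty when in fact the defendant is innocent. Consequence: an innocent person is convicted and punished.

With the conventional null hypothesis that the defendant is innocent:
A Type I error is rejecting H₀ when H₀ is true.
Here that means convicting the defendant when actually the defendant is innocent.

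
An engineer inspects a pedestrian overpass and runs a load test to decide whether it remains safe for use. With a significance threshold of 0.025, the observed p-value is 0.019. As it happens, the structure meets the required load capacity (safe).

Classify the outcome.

Type I error

The conventional null hypothesis is that the structure meets the required load capacity (safe).
Since p = 0.019 < α = 0.025, H₀ is rejected.
H₀ is true (actually the structure meets the required load capacity (safe)).
Rejecting a true H₀ is a Type I error.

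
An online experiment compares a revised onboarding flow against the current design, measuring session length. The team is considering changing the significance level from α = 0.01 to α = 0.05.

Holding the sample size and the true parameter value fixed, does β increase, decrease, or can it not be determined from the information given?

It decreases.

With a larger α the critical value moves toward the center, so more of the Ha sampling distribution lies in the rejection region.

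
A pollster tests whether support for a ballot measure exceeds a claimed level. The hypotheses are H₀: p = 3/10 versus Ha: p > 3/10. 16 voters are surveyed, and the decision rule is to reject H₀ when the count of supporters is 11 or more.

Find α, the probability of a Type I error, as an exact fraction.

15663201513957/10000000000000000

The Type I error probability is α = P(K ≥ 11) computed under H₀, where K ~ Binomial(16, 3/10).
P(K ≥ 11) = Σ_{j=11}^{16} C(16,j)·(3/10)^j·(7/10)^{16-j} = 15663201513957/10000000000000000.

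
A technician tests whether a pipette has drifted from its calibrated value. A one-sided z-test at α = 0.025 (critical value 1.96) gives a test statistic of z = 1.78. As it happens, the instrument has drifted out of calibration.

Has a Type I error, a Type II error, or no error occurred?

The conventional null hypothesis is that the instrument is correctly calibrated.
Since z = 1.78 ≤ z* = 1.96, H₀ is not rejected.
H₀ is false (actually the instrument has drifted out of calibration).
Failing to reject a false H₀ is a Type II error.

Type II error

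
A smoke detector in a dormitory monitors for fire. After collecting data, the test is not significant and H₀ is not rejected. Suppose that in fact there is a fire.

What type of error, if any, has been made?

Type II error

The conventional null hypothesis here is that there is no fire.
H₀ was not rejected, but H₀ is actually false.
Failing to reject a false null hypothesis is a Type II error (false negative).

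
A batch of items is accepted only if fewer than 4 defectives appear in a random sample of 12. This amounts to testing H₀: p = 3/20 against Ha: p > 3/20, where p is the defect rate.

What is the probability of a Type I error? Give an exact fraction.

α = P(reject H₀ | H₀ true) = P(Y ≥ 4 | p = 3/20), Y ~ Binomial(12, 3/20).
α = 1 − P(Y ≤ 3) = 1 − 743664573512687/819200000000000 = 75535426487313/819200000000000.

75535426487313/819200000000000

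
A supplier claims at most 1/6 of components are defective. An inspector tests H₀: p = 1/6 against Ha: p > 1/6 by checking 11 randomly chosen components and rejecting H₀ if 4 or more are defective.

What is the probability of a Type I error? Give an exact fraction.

1444669/15116544

α = P(reject H₀ | H₀ true) = P(Y ≥ 4 | p = 1/6), Y ~ Binomial(11, 1/6).
α = 1 − P(Y ≤ 3) = 1 − 13671875/15116544 = 1444669/15116544.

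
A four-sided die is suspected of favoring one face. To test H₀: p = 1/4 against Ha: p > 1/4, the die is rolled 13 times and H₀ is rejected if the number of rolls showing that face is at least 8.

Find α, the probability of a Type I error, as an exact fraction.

The Type I error probability is α = P(X ≥ 8) computed under H₀, where X ~ Binomial(13, 1/4).
Summing C(13,j)(1/4)^j(3/4)^{13−j} for j = 8,…,13 gives 23695/4194304.

23695/4194304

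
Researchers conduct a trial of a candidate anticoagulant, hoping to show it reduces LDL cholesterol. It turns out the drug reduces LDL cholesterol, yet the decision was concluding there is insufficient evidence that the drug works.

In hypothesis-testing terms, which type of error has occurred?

Type II error

The null hypothesis here is that the drug has no effect on LDL cholesterol.
'Concluding there is insufficient evidence that the drug works' corresponds to failing to reject H₀.
H₀ was not rejected but H₀ is false — a Type II error (false negative).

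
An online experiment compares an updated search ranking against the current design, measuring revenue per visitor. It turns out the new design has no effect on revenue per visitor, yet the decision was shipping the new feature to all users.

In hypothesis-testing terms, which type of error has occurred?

Type I error

The null hypothesis here is that the new design has no effect on revenue per visitor.
'Shipping the new feature to all users' corresponds to rejecting H₀.
H₀ was rejected but H₀ is true — a Type I error (false positive).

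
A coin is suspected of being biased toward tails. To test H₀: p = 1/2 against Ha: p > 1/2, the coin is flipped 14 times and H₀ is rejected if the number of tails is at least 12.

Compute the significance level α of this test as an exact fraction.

53/8192

The Type I error probability is α = P(X ≥ 12) computed under H₀, where X ~ Binomial(14, 1/2).
That's C(14,12) + C(14,13) + C(14,14) over 2^14, i.e. (91 + 14 + 1)/16384 = 106/16384 = 53/8192.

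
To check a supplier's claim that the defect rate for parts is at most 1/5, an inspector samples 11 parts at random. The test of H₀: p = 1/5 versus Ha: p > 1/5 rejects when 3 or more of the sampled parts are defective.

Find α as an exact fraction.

The significance level is the probability, assuming p = 1/5, of seeing 3 or more defectives in 11 draws.
Computing the lower-tail complement: 1 − 6029312/9765625 = 3736313/9765625.

3736313/9765625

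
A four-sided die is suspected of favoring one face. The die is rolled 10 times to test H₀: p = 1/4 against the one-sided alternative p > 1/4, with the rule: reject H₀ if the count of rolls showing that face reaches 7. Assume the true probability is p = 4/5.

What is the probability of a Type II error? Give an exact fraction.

1180409/9765625

Under the alternative p = 4/5, X ~ Binomial(10, 4/5); β is the probability the test does not reject, P(X < 7).
Adding the binomial probabilities P(X=0)+…+P(X=6) at p = 4/5 gives 1180409/9765625.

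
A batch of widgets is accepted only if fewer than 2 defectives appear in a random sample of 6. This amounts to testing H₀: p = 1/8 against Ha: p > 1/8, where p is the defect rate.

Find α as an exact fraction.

The significance level is the probability, assuming p = 1/8, of seeing 2 or more defectives in 6 draws.
Computing the lower-tail complement: 1 − 218491/262144 = 43653/262144.

43653/262144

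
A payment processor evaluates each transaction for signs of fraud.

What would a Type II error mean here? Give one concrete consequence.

A Type II error would mean concluding that the transaction is legitimate (or at least failing to establish that the transaction is fraudulent) when in fact the transaction is fraudulent. Consequence: a fraudulent charge goes through and the bank absorbs the loss.

With the conventional null hypothesis that the transaction is legitimate:
A Type II error is failing to reject H₀ when H₀ is false.
Here that means approving the transaction when actually the transaction is fraudulent.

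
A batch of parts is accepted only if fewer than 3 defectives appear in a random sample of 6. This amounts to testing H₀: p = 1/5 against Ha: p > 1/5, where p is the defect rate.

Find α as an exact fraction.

309/3125

Under H₀, K ~ Binomial(6, 1/5); the Type I error rate is P(K ≥ 3).
Computing the lower-tail complement: 1 − 2816/3125 = 309/3125.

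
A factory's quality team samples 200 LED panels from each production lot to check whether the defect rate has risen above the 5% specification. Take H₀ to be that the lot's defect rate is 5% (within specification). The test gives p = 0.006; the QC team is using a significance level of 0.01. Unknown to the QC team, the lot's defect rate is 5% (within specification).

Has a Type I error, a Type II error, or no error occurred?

Type I error

Since p = 0.006 < α = 0.01, H₀ is rejected.
H₀ is true (actually the lot's defect rate is 5% (within specification)).
Rejecting a true H₀ is a Type I error.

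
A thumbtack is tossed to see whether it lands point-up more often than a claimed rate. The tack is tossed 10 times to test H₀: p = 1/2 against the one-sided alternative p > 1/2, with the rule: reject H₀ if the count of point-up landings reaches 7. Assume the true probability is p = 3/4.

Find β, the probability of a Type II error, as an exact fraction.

58753/262144

β = P(fail to reject H₀ | Ha true) = P(Y ≤ 6 | p = 3/4), Y ~ Binomial(10, 3/4).
Equivalently, β = 1 − P(Y ≥ 7) = 58753/262144.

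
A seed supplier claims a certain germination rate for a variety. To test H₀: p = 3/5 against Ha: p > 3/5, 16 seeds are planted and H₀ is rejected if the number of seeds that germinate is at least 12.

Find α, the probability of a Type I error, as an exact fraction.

The Type I error probability is α = P(S ≥ 12) computed under H₀, where S ~ Binomial(16, 3/5).
P(S ≥ 12) = Σ_{j=12}^{16} C(16,j)·(3/5)^j·(2/5)^{16-j} = 1016646633/6103515625.

1016646633/6103515625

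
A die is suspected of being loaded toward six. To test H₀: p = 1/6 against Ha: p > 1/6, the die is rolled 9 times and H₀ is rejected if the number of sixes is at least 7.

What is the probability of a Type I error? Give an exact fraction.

Under H₀, Y ~ Binomial(9, 1/6), and α = P(Y ≥ 7).
Summing C(9,j)(1/6)^j(5/6)^{9−j} for j = 7,…,9 gives 473/5038848.

473/5038848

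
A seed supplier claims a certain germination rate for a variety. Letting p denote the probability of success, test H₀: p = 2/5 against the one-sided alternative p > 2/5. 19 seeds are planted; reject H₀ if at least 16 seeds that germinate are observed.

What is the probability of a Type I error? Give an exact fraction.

1931804672/19073486328125

Under H₀, S ~ Binomial(19, 2/5), and α = P(S ≥ 16).
Adding the binomial terms for j = 16 through 19 with p = 2/5 yields 1931804672/19073486328125.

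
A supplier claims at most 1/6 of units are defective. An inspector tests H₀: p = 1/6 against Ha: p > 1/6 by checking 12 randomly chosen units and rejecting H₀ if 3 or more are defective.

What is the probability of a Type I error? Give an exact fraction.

The significance level is the probability, assuming p = 1/6, of seeing 3 or more defectives in 12 draws.
Via the complement, α = 1 − Σ_{j=0}^{2} C(12,j)(1/6)^j(5/6)^{12-j} = 702172961/2176782336.

702172961/2176782336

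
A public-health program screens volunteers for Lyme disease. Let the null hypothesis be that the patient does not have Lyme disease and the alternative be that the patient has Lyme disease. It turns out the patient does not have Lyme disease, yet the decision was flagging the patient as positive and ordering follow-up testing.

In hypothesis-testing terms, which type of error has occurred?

Type I error

'Flagging the patient as positive and ordering follow-up testing' corresponds to rejecting H₀.
H₀ was rejected but H₀ is true — a Type I error (false positive).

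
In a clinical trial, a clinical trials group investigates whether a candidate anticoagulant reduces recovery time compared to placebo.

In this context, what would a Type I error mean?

A Type I error would mean concluding that the drug reduces recovery time when in fact the drug has no effect on recovery time.

With the conventional null hypothesis that the drug has no effect on recovery time:
A Type I error is rejecting H₀ when H₀ is true.
Here that means concluding that the drug is effective when actually the drug has no effect on recovery time.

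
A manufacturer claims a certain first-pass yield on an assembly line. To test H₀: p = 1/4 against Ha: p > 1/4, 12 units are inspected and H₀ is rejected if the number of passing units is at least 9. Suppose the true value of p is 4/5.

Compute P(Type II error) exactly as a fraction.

Under the alternative p = 4/5, K ~ Binomial(12, 4/5); β is the probability the test does not reject, P(K < 9).
Equivalently, β = 1 − P(K ≥ 9) = 10030813/48828125.

10030813/48828125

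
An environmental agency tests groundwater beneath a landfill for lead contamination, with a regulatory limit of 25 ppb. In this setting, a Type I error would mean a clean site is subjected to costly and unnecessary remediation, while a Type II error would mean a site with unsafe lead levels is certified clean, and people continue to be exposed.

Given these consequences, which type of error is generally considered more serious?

The Type II consequence (a site with unsafe lead levels is certified clean, and people continue to be exposed) is more severe than the Type I consequence (a clean site is subjected to costly and unnecessary remediation).

Type II error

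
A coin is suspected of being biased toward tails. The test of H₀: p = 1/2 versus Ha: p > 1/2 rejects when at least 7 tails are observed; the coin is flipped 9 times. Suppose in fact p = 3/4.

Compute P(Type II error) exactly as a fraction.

13085/32768

β = P(fail to reject H₀ | Ha true) = P(K ≤ 6 | p = 3/4), K ~ Binomial(9, 3/4).
Summing C(9,j)·(3/4)^j·(1/4)^{9-j} for j = 0..6 gives 13085/32768.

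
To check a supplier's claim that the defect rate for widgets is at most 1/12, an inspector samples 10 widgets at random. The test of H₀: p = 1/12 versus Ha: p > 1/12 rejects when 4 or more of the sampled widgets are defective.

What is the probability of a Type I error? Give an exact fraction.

Under H₀, S ~ Binomial(10, 1/12); the Type I error rate is P(S ≥ 4).
Via the complement, α = 1 − Σ_{j=0}^{3} C(10,j)(1/12)^j(11/12)^{10-j} = 34654379/5159780352.

34654379/5159780352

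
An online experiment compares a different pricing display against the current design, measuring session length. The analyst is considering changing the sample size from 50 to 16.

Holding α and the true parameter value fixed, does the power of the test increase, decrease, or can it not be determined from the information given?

It decreases.

A smaller sample increases the standard error, so the sampling distributions under H₀ and Ha overlap more.
Since power = 1 − β and β increases, power decreases.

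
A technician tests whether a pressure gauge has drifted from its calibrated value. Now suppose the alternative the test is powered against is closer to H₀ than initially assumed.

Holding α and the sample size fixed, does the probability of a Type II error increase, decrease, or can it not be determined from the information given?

A smaller departure from H₀ means the test statistic under Ha is distributed closer to where it would be under H₀; rejection becomes less likely.

It increases.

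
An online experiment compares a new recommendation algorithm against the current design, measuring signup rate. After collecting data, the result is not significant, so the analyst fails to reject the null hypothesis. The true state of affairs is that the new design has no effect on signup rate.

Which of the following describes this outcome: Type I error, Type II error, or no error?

No error (correct decision).

The conventional null hypothesis here is that the new design has no effect on signup rate.
The test retained a true H₀ — the decision matches the true state.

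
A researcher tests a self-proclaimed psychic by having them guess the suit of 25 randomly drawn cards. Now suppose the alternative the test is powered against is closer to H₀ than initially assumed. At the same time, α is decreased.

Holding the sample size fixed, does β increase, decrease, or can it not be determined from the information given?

A smaller departure from H₀ means the test statistic under Ha is distributed closer to where it would be under H₀; rejection becomes less likely. Tightening α shrinks the rejection region. When Ha holds, fewer sample outcomes clear the stricter threshold, so more fall in the acceptance region. Both changes push β in the same direction.

It increases.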